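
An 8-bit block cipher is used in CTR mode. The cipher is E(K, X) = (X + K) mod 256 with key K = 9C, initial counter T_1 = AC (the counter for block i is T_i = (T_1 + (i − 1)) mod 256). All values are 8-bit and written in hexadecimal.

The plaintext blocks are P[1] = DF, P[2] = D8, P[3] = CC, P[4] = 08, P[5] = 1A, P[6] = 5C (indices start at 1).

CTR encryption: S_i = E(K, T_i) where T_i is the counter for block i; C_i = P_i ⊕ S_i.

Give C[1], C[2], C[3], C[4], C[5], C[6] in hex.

C[1] = 97, C[2] = 91, C[3] = 86, C[4] = 43, C[5] = 56, C[6] = 11

C[1]: T = AC, S = E(K, T) = 48; DF ⊕ 48 = 97.
C[2]: T = AD, S = E(K, T) = 49; D8 ⊕ 49 = 91.
C[3]: T = AE, S = E(K, T) = 4A; CC ⊕ 4A = 86.
C[4]: T = AF, S = E(K, T) = 4B; 08 ⊕ 4B = 43.
C[5]: T = B0, S = E(K, T) = 4C; 1A ⊕ 4C = 56.
C[6]: T = B1, S = E(K, T) = 4D; 5C ⊕ 4D = 11.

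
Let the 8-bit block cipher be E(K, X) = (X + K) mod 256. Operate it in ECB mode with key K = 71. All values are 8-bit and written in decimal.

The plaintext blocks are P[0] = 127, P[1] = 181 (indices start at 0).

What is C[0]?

C[0] = 198

ECB encryption: C_i = E(K, P_i).
C[0]: E(K, 127) = 198.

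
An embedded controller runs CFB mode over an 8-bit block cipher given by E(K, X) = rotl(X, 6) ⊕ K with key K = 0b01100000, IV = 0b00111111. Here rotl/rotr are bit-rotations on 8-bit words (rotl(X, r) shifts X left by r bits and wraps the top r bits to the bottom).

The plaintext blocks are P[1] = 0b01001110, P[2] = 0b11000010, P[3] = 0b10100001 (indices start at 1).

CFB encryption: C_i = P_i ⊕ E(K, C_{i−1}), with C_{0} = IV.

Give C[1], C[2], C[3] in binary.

C[1]: E(K, 0b00111111) = 0b10101111; 0b01001110 ⊕ 0b10101111 = 0b11100001.
C[2]: E(K, 0b11100001) = 0b00011000; 0b11000010 ⊕ 0b00011000 = 0b11011010.
C[3]: E(K, 0b11011010) = 0b11010110; 0b10100001 ⊕ 0b11010110 = 0b01110111.

C[1] = 0b11100001, C[2] = 0b11011010, C[3] = 0b01110111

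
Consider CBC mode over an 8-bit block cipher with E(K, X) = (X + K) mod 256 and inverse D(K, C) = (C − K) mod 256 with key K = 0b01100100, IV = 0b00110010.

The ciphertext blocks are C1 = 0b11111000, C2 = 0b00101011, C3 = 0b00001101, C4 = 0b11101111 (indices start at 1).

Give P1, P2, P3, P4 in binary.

P1 = 0b10100110, P2 = 0b00111111, P3 = 0b10000010, P4 = 0b10000110

CBC decryption: P_i = D(K, C_i) ⊕ C_{i−1}, with C_{0} = IV.
P1: D(K, 0b11111000) = 0b10010100; 0b10010100 ⊕ 0b00110010 = 0b10100110.
P2: D(K, 0b00101011) = 0b11000111; 0b11000111 ⊕ 0b11111000 = 0b00111111.
P3: D(K, 0b00001101) = 0b10101001; 0b10101001 ⊕ 0b00101011 = 0b10000010.
P4: D(K, 0b11101111) = 0b10001011; 0b10001011 ⊕ 0b00001101 = 0b10000110.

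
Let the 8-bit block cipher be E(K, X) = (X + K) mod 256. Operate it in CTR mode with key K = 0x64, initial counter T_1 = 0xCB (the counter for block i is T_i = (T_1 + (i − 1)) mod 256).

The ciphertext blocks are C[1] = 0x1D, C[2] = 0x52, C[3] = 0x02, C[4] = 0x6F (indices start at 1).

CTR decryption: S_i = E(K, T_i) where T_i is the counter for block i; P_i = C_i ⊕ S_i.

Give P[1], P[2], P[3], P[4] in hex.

P[1] = 0x32, P[2] = 0x62, P[3] = 0x33, P[4] = 0x5D

P[1]: T = 0xCB, S = E(K, T) = 0x2F; 0x1D ⊕ 0x2F = 0x32.
P[2]: T = 0xCC, S = E(K, T) = 0x30; 0x52 ⊕ 0x30 = 0x62.
P[3]: T = 0xCD, S = E(K, T) = 0x31; 0x02 ⊕ 0x31 = 0x33.
P[4]: T = 0xCE, S = E(K, T) = 0x32; 0x6F ⊕ 0x32 = 0x5D.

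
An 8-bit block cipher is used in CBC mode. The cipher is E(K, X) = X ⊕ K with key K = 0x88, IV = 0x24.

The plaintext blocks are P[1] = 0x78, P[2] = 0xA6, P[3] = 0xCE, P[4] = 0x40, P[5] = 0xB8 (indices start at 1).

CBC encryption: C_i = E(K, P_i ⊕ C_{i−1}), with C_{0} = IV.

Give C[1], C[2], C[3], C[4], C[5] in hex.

C[1] = 0xD4, C[2] = 0xFA, C[3] = 0xBC, C[4] = 0x74, C[5] = 0x44

C[1]: P[1] ⊕ 0x24 = 0x5C; E(K, 0x5C) = 0xD4.
C[2]: P[2] ⊕ 0xD4 = 0x72; E(K, 0x72) = 0xFA.
C[3]: P[3] ⊕ 0xFA = 0x34; E(K, 0x34) = 0xBC.
C[4]: P[4] ⊕ 0xBC = 0xFC; E(K, 0xFC) = 0x74.
C[5]: P[5] ⊕ 0x74 = 0xCC; E(K, 0xCC) = 0x44.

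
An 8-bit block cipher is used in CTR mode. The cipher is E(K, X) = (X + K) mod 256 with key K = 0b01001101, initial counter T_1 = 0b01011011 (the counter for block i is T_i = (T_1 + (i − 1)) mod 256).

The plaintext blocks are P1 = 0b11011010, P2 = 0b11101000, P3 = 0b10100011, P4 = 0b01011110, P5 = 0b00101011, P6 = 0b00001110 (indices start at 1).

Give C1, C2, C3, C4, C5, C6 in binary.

CTR encryption: S_i = E(K, T_i) where T_i is the counter for block i; C_i = P_i ⊕ S_i.
C1: T = 0b01011011, S = E(K, T) = 0b10101000; 0b11011010 ⊕ 0b10101000 = 0b01110010.
C2: T = 0b01011100, S = E(K, T) = 0b10101001; 0b11101000 ⊕ 0b10101001 = 0b01000001.
C3: T = 0b01011101, S = E(K, T) = 0b10101010; 0b10100011 ⊕ 0b10101010 = 0b00001001.
C4: T = 0b01011110, S = E(K, T) = 0b10101011; 0b01011110 ⊕ 0b10101011 = 0b11110101.
C5: T = 0b01011111, S = E(K, T) = 0b10101100; 0b00101011 ⊕ 0b10101100 = 0b10000111.
C6: T = 0b01100000, S = E(K, T) = 0b10101101; 0b00001110 ⊕ 0b10101101 = 0b10100011.

C1 = 0b01110010, C2 = 0b01000001, C3 = 0b00001001, C4 = 0b11110101, C5 = 0b10000111, C6 = 0b10100011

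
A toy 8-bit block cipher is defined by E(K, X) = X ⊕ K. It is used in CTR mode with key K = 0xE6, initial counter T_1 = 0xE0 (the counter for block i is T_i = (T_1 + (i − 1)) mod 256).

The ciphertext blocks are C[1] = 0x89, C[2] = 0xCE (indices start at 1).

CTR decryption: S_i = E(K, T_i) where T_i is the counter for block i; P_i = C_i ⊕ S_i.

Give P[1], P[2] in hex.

P[1] = 0x8F, P[2] = 0xC9

P[1]: T = 0xE0, S = E(K, T) = 0x06; 0x89 ⊕ 0x06 = 0x8F.
P[2]: T = 0xE1, S = E(K, T) = 0x07; 0xCE ⊕ 0x07 = 0xC9.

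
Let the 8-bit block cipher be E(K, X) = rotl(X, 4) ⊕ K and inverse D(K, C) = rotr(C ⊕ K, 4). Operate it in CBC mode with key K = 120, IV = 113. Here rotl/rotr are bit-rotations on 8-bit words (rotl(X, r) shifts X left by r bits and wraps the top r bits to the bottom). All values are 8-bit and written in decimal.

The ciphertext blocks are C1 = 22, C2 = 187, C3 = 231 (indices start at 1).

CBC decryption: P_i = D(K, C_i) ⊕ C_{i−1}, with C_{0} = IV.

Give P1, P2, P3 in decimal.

P1: D(K, 22) = 230; 230 ⊕ 113 = 151.
P2: D(K, 187) = 60; 60 ⊕ 22 = 42.
P3: D(K, 231) = 249; 249 ⊕ 187 = 66.

P1 = 151, P2 = 42, P3 = 66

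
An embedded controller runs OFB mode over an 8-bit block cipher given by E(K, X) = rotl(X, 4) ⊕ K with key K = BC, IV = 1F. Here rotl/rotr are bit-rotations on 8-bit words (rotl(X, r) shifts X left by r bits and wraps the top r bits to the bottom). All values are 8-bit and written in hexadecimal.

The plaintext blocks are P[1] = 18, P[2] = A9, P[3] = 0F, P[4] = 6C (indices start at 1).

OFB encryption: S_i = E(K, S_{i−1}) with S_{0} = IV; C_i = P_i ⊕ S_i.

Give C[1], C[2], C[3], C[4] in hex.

C[1]: S = E(K, 1F) = 4D; 18 ⊕ 4D = 55.
C[2]: S = E(K, 4D) = 68; A9 ⊕ 68 = C1.
C[3]: S = E(K, 68) = 3A; 0F ⊕ 3A = 35.
C[4]: S = E(K, 3A) = 1F; 6C ⊕ 1F = 73.

C[1] = 55, C[2] = C1, C[3] = 35, C[4] = 73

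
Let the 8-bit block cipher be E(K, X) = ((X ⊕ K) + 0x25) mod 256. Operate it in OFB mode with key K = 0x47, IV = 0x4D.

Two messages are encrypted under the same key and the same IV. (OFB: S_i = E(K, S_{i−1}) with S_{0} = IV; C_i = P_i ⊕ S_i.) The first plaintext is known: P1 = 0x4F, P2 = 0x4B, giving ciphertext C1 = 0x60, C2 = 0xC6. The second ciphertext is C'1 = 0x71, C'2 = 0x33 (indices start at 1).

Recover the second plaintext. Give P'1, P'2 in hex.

P'1 = 0x5E, P'2 = 0xBE

In OFB with a reused IV, both messages share the same keystream S_i, so C_i ⊕ C'_i = P_i ⊕ P'_i and thus P'_i = P_i ⊕ C_i ⊕ C'_i.
P'1: 0x4F ⊕ 0x60 ⊕ 0x71 = 0x5E.
P'2: 0x4B ⊕ 0xC6 ⊕ 0x33 = 0xBE.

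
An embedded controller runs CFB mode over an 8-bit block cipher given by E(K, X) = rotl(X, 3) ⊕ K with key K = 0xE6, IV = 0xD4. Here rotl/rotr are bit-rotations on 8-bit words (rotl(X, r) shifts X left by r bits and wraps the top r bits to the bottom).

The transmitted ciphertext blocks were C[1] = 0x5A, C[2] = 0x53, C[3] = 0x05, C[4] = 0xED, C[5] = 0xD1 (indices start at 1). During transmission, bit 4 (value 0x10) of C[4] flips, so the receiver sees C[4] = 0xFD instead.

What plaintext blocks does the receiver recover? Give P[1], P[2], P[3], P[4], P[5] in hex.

CFB decryption: P_i = C_i ⊕ E(K, C_{i−1}), with C_{0} = IV.
Only C[4] changed, to 0xFD. In CFB, a change in C_i flips the same bit in P_i and garbles P_{i+1}. Decrypting the received ciphertext:
P[1]: E(K, 0xD4) = 0x40; 0x5A ⊕ 0x40 = 0x1A.
P[2]: E(K, 0x5A) = 0x34; 0x53 ⊕ 0x34 = 0x67.
P[3]: E(K, 0x53) = 0x7C; 0x05 ⊕ 0x7C = 0x79.
P[4]: E(K, 0x05) = 0xCE; 0xFD ⊕ 0xCE = 0x33.
P[5]: E(K, 0xFD) = 0x09; 0xD1 ⊕ 0x09 = 0xD8.
Blocks that differ from the original plaintext: P[4], P[5].

P[1] = 0x1A, P[2] = 0x67, P[3] = 0x79, P[4] = 0x33, P[5] = 0xD8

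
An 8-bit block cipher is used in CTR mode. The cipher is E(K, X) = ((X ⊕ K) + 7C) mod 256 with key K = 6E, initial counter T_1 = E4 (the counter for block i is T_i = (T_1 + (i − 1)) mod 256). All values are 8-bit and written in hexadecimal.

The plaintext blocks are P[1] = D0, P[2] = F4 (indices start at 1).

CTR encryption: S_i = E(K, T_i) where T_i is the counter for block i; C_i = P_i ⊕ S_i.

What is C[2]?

C[2] = F3

C[1]: T = E4, S = E(K, T) = 06; D0 ⊕ 06 = D6.
C[2]: T = E5, S = E(K, T) = 07; F4 ⊕ 07 = F3.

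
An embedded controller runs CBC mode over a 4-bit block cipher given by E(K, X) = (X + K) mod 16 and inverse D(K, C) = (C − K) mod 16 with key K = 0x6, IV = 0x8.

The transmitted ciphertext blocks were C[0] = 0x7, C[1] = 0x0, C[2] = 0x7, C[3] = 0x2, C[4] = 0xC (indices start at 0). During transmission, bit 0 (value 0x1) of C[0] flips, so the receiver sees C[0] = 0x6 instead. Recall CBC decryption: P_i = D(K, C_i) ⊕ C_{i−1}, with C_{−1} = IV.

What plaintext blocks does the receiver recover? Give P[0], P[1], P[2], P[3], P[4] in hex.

P[0] = 0x8, P[1] = 0xC, P[2] = 0x1, P[3] = 0xB, P[4] = 0x4

Only C[0] changed, to 0x6. In CBC, a change in C_i garbles P_i and flips the same bit in P_{i+1}. Decrypting the received ciphertext:
P[0]: D(K, 0x6) = 0x0; 0x0 ⊕ 0x8 = 0x8.
P[1]: D(K, 0x0) = 0xA; 0xA ⊕ 0x6 = 0xC.
P[2]: D(K, 0x7) = 0x1; 0x1 ⊕ 0x0 = 0x1.
P[3]: D(K, 0x2) = 0xC; 0xC ⊕ 0x7 = 0xB.
P[4]: D(K, 0xC) = 0x6; 0x6 ⊕ 0x2 = 0x4.
Blocks that differ from the original plaintext: P[0], P[1].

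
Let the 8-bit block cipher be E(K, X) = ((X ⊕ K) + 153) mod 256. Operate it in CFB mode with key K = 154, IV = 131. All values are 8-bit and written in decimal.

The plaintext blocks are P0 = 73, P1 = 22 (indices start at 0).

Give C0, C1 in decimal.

C0 = 251, C1 = 236

CFB encryption: C_i = P_i ⊕ E(K, C_{i−1}), with C_{−1} = IV.
C0: E(K, 131) = 178; 73 ⊕ 178 = 251.
C1: E(K, 251) = 250; 22 ⊕ 250 = 236.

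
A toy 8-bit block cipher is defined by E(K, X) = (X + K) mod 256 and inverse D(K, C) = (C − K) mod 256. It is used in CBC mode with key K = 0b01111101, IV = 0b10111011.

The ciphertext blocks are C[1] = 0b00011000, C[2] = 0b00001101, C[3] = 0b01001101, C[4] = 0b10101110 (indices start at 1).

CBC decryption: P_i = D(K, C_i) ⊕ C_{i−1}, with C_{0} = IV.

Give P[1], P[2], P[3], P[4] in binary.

P[1] = 0b00100000, P[2] = 0b10001000, P[3] = 0b11011101, P[4] = 0b01111100

P[1]: D(K, 0b00011000) = 0b10011011; 0b10011011 ⊕ 0b10111011 = 0b00100000.
P[2]: D(K, 0b00001101) = 0b10010000; 0b10010000 ⊕ 0b00011000 = 0b10001000.
P[3]: D(K, 0b01001101) = 0b11010000; 0b11010000 ⊕ 0b00001101 = 0b11011101.
P[4]: D(K, 0b10101110) = 0b00110001; 0b00110001 ⊕ 0b01001101 = 0b01111100.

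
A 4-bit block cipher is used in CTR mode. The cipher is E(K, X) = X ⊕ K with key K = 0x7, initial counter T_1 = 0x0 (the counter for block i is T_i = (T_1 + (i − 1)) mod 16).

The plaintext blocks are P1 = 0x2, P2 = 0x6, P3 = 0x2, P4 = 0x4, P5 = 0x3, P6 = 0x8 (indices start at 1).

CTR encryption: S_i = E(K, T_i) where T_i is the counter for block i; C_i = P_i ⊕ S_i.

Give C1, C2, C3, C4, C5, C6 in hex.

C1: T = 0x0, S = E(K, T) = 0x7; 0x2 ⊕ 0x7 = 0x5.
C2: T = 0x1, S = E(K, T) = 0x6; 0x6 ⊕ 0x6 = 0x0.
C3: T = 0x2, S = E(K, T) = 0x5; 0x2 ⊕ 0x5 = 0x7.
C4: T = 0x3, S = E(K, T) = 0x4; 0x4 ⊕ 0x4 = 0x0.
C5: T = 0x4, S = E(K, T) = 0x3; 0x3 ⊕ 0x3 = 0x0.
C6: T = 0x5, S = E(K, T) = 0x2; 0x8 ⊕ 0x2 = 0xA.

C1 = 0x5, C2 = 0x0, C3 = 0x7, C4 = 0x0, C5 = 0x0, C6 = 0xA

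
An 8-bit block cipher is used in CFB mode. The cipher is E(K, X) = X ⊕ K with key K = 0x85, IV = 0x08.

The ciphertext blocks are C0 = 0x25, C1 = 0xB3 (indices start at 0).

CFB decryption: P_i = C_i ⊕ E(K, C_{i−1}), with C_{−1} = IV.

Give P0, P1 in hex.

P0: E(K, 0x08) = 0x8D; 0x25 ⊕ 0x8D = 0xA8.
P1: E(K, 0x25) = 0xA0; 0xB3 ⊕ 0xA0 = 0x13.

P0 = 0xA8, P1 = 0x13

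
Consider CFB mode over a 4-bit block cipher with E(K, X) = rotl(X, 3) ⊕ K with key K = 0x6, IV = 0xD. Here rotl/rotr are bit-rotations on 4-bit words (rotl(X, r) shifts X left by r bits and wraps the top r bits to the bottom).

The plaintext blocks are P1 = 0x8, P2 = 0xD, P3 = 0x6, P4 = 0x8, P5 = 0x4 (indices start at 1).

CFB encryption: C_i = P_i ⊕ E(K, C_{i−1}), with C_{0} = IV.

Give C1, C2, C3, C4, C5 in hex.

C1 = 0x0, C2 = 0xB, C3 = 0xD, C4 = 0x0, C5 = 0x2

C1: E(K, 0xD) = 0x8; 0x8 ⊕ 0x8 = 0x0.
C2: E(K, 0x0) = 0x6; 0xD ⊕ 0x6 = 0xB.
C3: E(K, 0xB) = 0xB; 0x6 ⊕ 0xB = 0xD.
C4: E(K, 0xD) = 0x8; 0x8 ⊕ 0x8 = 0x0.
C5: E(K, 0x0) = 0x6; 0x4 ⊕ 0x6 = 0x2.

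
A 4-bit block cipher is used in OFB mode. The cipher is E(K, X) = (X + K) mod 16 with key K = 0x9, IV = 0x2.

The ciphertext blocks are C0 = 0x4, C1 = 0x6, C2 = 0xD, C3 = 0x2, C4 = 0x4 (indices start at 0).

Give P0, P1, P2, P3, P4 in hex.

P0 = 0xF, P1 = 0x2, P2 = 0x0, P3 = 0x4, P4 = 0xB

OFB decryption: S_i = E(K, S_{i−1}) with S_{−1} = IV; P_i = C_i ⊕ S_i.
P0: S = E(K, 0x2) = 0xB; 0x4 ⊕ 0xB = 0xF.
P1: S = E(K, 0xB) = 0x4; 0x6 ⊕ 0x4 = 0x2.
P2: S = E(K, 0x4) = 0xD; 0xD ⊕ 0xD = 0x0.
P3: S = E(K, 0xD) = 0x6; 0x2 ⊕ 0x6 = 0x4.
P4: S = E(K, 0x6) = 0xF; 0x4 ⊕ 0xF = 0xB.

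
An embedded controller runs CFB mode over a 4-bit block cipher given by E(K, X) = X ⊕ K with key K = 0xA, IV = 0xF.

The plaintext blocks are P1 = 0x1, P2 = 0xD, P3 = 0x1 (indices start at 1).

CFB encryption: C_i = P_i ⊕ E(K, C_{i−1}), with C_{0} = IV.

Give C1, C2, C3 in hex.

C1: E(K, 0xF) = 0x5; 0x1 ⊕ 0x5 = 0x4.
C2: E(K, 0x4) = 0xE; 0xD ⊕ 0xE = 0x3.
C3: E(K, 0x3) = 0x9; 0x1 ⊕ 0x9 = 0x8.

C1 = 0x4, C2 = 0x3, C3 = 0x8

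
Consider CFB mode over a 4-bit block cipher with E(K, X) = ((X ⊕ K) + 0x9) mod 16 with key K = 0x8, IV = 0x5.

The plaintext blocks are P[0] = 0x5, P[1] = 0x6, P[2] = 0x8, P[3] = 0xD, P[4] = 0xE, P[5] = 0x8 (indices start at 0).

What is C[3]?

C[3] = 0x1

CFB encryption: C_i = P_i ⊕ E(K, C_{i−1}), with C_{−1} = IV.
C[0]: E(K, 0x5) = 0x6; 0x5 ⊕ 0x6 = 0x3.
C[1]: E(K, 0x3) = 0x4; 0x6 ⊕ 0x4 = 0x2.
C[2]: E(K, 0x2) = 0x3; 0x8 ⊕ 0x3 = 0xB.
C[3]: E(K, 0xB) = 0xC; 0xD ⊕ 0xC = 0x1.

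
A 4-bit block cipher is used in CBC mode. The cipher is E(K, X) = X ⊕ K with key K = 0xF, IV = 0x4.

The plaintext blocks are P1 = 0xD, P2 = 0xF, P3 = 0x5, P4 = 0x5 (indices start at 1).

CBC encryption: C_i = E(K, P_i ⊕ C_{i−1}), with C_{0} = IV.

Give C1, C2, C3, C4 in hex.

C1: P1 ⊕ 0x4 = 0x9; E(K, 0x9) = 0x6.
C2: P2 ⊕ 0x6 = 0x9; E(K, 0x9) = 0x6.
C3: P3 ⊕ 0x6 = 0x3; E(K, 0x3) = 0xC.
C4: P4 ⊕ 0xC = 0x9; E(K, 0x9) = 0x6.

C1 = 0x6, C2 = 0x6, C3 = 0xC, C4 = 0x6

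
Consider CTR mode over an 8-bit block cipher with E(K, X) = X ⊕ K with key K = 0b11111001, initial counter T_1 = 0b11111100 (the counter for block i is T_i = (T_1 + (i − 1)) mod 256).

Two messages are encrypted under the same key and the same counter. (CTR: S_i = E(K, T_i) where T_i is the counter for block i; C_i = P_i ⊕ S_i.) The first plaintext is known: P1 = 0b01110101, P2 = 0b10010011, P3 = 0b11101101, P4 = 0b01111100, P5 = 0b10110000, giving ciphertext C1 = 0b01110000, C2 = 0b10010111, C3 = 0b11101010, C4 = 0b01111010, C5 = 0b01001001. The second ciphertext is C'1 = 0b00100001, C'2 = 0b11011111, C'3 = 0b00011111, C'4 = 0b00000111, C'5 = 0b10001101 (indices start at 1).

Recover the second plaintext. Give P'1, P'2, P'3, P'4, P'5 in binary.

P'1 = 0b00100100, P'2 = 0b11011011, P'3 = 0b00011000, P'4 = 0b00000001, P'5 = 0b01110100

In CTR with a reused counter, both messages share the same keystream S_i, so C_i ⊕ C'_i = P_i ⊕ P'_i and thus P'_i = P_i ⊕ C_i ⊕ C'_i.
P'1: 0b01110101 ⊕ 0b01110000 ⊕ 0b00100001 = 0b00100100.
P'2: 0b10010011 ⊕ 0b10010111 ⊕ 0b11011111 = 0b11011011.
P'3: 0b11101101 ⊕ 0b11101010 ⊕ 0b00011111 = 0b00011000.
P'4: 0b01111100 ⊕ 0b01111010 ⊕ 0b00000111 = 0b00000001.
P'5: 0b10110000 ⊕ 0b01001001 ⊕ 0b10001101 = 0b01110100.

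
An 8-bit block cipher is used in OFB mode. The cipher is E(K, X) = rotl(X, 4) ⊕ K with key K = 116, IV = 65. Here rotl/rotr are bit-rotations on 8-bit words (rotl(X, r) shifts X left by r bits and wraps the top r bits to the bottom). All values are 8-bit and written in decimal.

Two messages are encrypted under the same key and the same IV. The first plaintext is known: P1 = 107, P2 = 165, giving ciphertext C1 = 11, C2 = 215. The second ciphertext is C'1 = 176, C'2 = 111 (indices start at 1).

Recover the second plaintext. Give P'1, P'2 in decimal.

P'1 = 208, P'2 = 29

In OFB with a reused IV, both messages share the same keystream S_i, so C_i ⊕ C'_i = P_i ⊕ P'_i and thus P'_i = P_i ⊕ C_i ⊕ C'_i.
P'1: 107 ⊕ 11 ⊕ 176 = 208.
P'2: 165 ⊕ 215 ⊕ 111 = 29.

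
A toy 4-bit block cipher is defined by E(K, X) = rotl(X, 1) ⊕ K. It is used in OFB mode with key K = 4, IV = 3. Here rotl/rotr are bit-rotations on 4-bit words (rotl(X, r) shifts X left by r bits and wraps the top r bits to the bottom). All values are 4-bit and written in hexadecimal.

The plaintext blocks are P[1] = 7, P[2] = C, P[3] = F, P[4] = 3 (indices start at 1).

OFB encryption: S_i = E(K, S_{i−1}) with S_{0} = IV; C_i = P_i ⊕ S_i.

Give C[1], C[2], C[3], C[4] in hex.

C[1]: S = E(K, 3) = 2; 7 ⊕ 2 = 5.
C[2]: S = E(K, 2) = 0; C ⊕ 0 = C.
C[3]: S = E(K, 0) = 4; F ⊕ 4 = B.
C[4]: S = E(K, 4) = C; 3 ⊕ C = F.

C[1] = 5, C[2] = C, C[3] = B, C[4] = F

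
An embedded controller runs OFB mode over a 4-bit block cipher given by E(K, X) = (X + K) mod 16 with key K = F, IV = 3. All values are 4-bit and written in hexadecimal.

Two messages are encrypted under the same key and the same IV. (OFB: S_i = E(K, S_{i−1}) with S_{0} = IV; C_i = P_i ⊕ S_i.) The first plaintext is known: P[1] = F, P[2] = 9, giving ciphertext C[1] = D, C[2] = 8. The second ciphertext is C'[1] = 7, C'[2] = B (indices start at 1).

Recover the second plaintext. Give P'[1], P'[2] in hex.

P'[1] = 5, P'[2] = A

In OFB with a reused IV, both messages share the same keystream S_i, so C_i ⊕ C'_i = P_i ⊕ P'_i and thus P'_i = P_i ⊕ C_i ⊕ C'_i.
P'[1]: F ⊕ D ⊕ 7 = 5.
P'[2]: 9 ⊕ 8 ⊕ B = A.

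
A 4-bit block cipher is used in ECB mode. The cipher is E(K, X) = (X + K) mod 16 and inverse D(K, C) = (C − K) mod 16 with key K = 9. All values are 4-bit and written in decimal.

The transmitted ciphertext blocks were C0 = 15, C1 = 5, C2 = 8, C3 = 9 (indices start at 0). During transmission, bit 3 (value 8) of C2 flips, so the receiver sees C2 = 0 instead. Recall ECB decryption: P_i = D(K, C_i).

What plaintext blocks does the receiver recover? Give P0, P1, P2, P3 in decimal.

Only C2 changed, to 0. In ECB, a change in C_i affects only P_i. Decrypting the received ciphertext:
P0: D(K, 15) = 6.
P1: D(K, 5) = 12.
P2: D(K, 0) = 7.
P3: D(K, 9) = 0.
Blocks that differ from the original plaintext: P2.

P0 = 6, P1 = 12, P2 = 7, P3 = 0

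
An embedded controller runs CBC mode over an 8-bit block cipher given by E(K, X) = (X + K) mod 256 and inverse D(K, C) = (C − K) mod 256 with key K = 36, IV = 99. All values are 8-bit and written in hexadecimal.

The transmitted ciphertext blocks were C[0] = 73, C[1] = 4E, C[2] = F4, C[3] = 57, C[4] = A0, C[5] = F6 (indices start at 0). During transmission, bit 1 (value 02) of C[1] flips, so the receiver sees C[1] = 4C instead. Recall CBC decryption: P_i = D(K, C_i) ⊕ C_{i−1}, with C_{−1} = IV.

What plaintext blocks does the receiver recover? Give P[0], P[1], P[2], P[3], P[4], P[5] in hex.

P[0] = A4, P[1] = 65, P[2] = F2, P[3] = D5, P[4] = 3D, P[5] = 60

Only C[1] changed, to 4C. In CBC, a change in C_i garbles P_i and flips the same bit in P_{i+1}. Decrypting the received ciphertext:
P[0]: D(K, 73) = 3D; 3D ⊕ 99 = A4.
P[1]: D(K, 4C) = 16; 16 ⊕ 73 = 65.
P[2]: D(K, F4) = BE; BE ⊕ 4C = F2.
P[3]: D(K, 57) = 21; 21 ⊕ F4 = D5.
P[4]: D(K, A0) = 6A; 6A ⊕ 57 = 3D.
P[5]: D(K, F6) = C0; C0 ⊕ A0 = 60.
Blocks that differ from the original plaintext: P[1], P[2].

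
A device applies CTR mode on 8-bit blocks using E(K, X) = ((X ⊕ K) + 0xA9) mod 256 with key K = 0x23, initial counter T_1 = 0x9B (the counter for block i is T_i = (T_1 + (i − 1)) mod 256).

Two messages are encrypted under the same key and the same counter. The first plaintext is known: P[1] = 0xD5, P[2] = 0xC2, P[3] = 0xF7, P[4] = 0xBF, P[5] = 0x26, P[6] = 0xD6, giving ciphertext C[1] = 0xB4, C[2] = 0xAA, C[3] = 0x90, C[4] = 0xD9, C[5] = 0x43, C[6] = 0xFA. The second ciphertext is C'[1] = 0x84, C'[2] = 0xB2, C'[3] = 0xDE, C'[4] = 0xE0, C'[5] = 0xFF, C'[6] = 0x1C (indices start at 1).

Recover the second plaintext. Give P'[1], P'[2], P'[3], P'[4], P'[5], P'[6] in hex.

In CTR with a reused counter, both messages share the same keystream S_i, so C_i ⊕ C'_i = P_i ⊕ P'_i and thus P'_i = P_i ⊕ C_i ⊕ C'_i.
P'[1]: 0xD5 ⊕ 0xB4 ⊕ 0x84 = 0xE5.
P'[2]: 0xC2 ⊕ 0xAA ⊕ 0xB2 = 0xDA.
P'[3]: 0xF7 ⊕ 0x90 ⊕ 0xDE = 0xB9.
P'[4]: 0xBF ⊕ 0xD9 ⊕ 0xE0 = 0x86.
P'[5]: 0x26 ⊕ 0x43 ⊕ 0xFF = 0x9A.
P'[6]: 0xD6 ⊕ 0xFA ⊕ 0x1C = 0x30.

P'[1] = 0xE5, P'[2] = 0xDA, P'[3] = 0xB9, P'[4] = 0x86, P'[5] = 0x9A, P'[6] = 0x30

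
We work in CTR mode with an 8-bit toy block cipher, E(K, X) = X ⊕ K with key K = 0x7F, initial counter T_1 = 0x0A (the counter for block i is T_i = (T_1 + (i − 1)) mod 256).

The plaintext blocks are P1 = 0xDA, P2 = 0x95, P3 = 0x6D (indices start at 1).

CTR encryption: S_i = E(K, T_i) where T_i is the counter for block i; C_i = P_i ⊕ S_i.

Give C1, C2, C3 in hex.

C1: T = 0x0A, S = E(K, T) = 0x75; 0xDA ⊕ 0x75 = 0xAF.
C2: T = 0x0B, S = E(K, T) = 0x74; 0x95 ⊕ 0x74 = 0xE1.
C3: T = 0x0C, S = E(K, T) = 0x73; 0x6D ⊕ 0x73 = 0x1E.

C1 = 0xAF, C2 = 0xE1, C3 = 0x1E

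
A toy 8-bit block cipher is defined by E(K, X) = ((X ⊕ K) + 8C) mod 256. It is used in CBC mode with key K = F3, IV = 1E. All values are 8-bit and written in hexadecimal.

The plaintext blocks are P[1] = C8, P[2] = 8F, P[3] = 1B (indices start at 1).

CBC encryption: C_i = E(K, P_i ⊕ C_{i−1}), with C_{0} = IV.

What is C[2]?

C[2] = 59

C[1]: P[1] ⊕ 1E = D6; E(K, D6) = B1.
C[2]: P[2] ⊕ B1 = 3E; E(K, 3E) = 59.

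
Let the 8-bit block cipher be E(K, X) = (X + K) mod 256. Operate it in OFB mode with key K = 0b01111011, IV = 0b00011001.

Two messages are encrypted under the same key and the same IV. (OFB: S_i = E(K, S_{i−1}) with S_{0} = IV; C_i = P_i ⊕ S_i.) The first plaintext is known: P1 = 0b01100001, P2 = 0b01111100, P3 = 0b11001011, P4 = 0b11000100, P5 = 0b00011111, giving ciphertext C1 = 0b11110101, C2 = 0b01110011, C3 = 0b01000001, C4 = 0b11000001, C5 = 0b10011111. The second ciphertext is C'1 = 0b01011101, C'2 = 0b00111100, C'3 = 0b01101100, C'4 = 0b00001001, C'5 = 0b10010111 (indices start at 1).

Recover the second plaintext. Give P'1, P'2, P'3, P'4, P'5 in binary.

P'1 = 0b11001001, P'2 = 0b00110011, P'3 = 0b11100110, P'4 = 0b00001100, P'5 = 0b00010111

In OFB with a reused IV, both messages share the same keystream S_i, so C_i ⊕ C'_i = P_i ⊕ P'_i and thus P'_i = P_i ⊕ C_i ⊕ C'_i.
P'1: 0b01100001 ⊕ 0b11110101 ⊕ 0b01011101 = 0b11001001.
P'2: 0b01111100 ⊕ 0b01110011 ⊕ 0b00111100 = 0b00110011.
P'3: 0b11001011 ⊕ 0b01000001 ⊕ 0b01101100 = 0b11100110.
P'4: 0b11000100 ⊕ 0b11000001 ⊕ 0b00001001 = 0b00001100.
P'5: 0b00011111 ⊕ 0b10011111 ⊕ 0b10010111 = 0b00010111.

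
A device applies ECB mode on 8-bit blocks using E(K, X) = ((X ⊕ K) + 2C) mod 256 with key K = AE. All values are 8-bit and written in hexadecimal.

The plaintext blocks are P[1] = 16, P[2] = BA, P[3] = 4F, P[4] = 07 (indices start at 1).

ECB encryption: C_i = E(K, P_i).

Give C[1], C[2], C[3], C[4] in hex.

C[1] = E4, C[2] = 40, C[3] = 0D, C[4] = D5

C[1]: E(K, 16) = E4.
C[2]: E(K, BA) = 40.
C[3]: E(K, 4F) = 0D.
C[4]: E(K, 07) = D5.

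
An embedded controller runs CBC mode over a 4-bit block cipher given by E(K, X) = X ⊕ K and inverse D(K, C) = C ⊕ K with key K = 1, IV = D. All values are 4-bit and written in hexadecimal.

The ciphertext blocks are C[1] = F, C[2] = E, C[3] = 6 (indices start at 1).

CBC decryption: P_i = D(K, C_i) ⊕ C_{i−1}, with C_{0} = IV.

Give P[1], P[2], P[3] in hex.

P[1]: D(K, F) = E; E ⊕ D = 3.
P[2]: D(K, E) = F; F ⊕ F = 0.
P[3]: D(K, 6) = 7; 7 ⊕ E = 9.

P[1] = 3, P[2] = 0, P[3] = 9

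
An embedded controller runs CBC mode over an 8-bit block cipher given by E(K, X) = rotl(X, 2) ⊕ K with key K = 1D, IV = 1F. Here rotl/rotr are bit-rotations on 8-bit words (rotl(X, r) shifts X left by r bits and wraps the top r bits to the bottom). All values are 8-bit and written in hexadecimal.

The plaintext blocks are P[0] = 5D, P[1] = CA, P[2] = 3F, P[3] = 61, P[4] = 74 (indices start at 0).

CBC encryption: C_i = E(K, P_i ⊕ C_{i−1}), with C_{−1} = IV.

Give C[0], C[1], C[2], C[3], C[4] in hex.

C[0]: P[0] ⊕ 1F = 42; E(K, 42) = 14.
C[1]: P[1] ⊕ 14 = DE; E(K, DE) = 66.
C[2]: P[2] ⊕ 66 = 59; E(K, 59) = 78.
C[3]: P[3] ⊕ 78 = 19; E(K, 19) = 79.
C[4]: P[4] ⊕ 79 = 0D; E(K, 0D) = 29.

C[0] = 14, C[1] = 66, C[2] = 78, C[3] = 79, C[4] = 29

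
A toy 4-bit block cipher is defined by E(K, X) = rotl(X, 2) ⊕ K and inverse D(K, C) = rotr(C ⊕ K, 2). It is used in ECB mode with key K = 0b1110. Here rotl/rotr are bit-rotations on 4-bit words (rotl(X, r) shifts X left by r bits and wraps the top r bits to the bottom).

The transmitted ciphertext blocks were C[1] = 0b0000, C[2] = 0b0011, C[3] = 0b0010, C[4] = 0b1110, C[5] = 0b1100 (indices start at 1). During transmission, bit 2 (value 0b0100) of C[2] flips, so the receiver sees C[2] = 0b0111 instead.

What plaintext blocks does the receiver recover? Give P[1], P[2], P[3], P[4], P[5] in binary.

ECB decryption: P_i = D(K, C_i).
Only C[2] changed, to 0b0111. In ECB, a change in C_i affects only P_i. Decrypting the received ciphertext:
P[1]: D(K, 0b0000) = 0b1011.
P[2]: D(K, 0b0111) = 0b0110.
P[3]: D(K, 0b0010) = 0b0011.
P[4]: D(K, 0b1110) = 0b0000.
P[5]: D(K, 0b1100) = 0b1000.
Blocks that differ from the original plaintext: P[2].

P[1] = 0b1011, P[2] = 0b0110, P[3] = 0b0011, P[4] = 0b0000, P[5] = 0b1000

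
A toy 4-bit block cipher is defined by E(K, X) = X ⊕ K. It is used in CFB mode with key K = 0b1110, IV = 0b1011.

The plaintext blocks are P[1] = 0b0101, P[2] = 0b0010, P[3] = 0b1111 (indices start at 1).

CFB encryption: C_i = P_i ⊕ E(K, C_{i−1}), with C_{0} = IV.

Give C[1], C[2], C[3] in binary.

C[1]: E(K, 0b1011) = 0b0101; 0b0101 ⊕ 0b0101 = 0b0000.
C[2]: E(K, 0b0000) = 0b1110; 0b0010 ⊕ 0b1110 = 0b1100.
C[3]: E(K, 0b1100) = 0b0010; 0b1111 ⊕ 0b0010 = 0b1101.

C[1] = 0b0000, C[2] = 0b1100, C[3] = 0b1101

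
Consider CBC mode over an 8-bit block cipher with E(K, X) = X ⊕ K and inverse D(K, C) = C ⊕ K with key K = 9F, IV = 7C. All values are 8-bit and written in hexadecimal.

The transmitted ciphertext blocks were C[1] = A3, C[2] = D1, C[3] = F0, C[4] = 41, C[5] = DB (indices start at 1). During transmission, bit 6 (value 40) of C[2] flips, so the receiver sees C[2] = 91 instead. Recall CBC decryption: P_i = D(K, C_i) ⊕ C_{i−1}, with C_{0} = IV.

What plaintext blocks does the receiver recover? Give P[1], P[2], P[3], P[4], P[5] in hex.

Only C[2] changed, to 91. In CBC, a change in C_i garbles P_i and flips the same bit in P_{i+1}. Decrypting the received ciphertext:
P[1]: D(K, A3) = 3C; 3C ⊕ 7C = 40.
P[2]: D(K, 91) = 0E; 0E ⊕ A3 = AD.
P[3]: D(K, F0) = 6F; 6F ⊕ 91 = FE.
P[4]: D(K, 41) = DE; DE ⊕ F0 = 2E.
P[5]: D(K, DB) = 44; 44 ⊕ 41 = 05.
Blocks that differ from the original plaintext: P[2], P[3].

P[1] = 40, P[2] = AD, P[3] = FE, P[4] = 2E, P[5] = 05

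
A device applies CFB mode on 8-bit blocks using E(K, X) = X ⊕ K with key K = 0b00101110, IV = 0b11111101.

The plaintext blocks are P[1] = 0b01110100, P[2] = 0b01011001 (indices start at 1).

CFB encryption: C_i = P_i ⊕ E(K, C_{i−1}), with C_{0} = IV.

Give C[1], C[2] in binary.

C[1] = 0b10100111, C[2] = 0b11010000

C[1]: E(K, 0b11111101) = 0b11010011; 0b01110100 ⊕ 0b11010011 = 0b10100111.
C[2]: E(K, 0b10100111) = 0b10001001; 0b01011001 ⊕ 0b10001001 = 0b11010000.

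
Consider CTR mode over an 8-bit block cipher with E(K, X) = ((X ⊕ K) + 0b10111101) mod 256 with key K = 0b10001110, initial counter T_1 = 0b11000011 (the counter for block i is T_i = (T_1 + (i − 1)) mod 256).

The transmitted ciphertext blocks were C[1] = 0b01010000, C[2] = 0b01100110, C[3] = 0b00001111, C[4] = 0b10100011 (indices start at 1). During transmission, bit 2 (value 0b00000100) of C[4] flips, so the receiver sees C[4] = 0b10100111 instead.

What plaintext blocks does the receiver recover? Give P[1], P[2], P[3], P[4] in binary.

P[1] = 0b01011010, P[2] = 0b01100001, P[3] = 0b00000111, P[4] = 0b10100010

CTR decryption: S_i = E(K, T_i) where T_i is the counter for block i; P_i = C_i ⊕ S_i.
Only C[4] changed, to 0b10100111. In CTR, a change in C_i flips the same bit in P_i only; the keystream is unaffected. Decrypting the received ciphertext:
P[1]: T = 0b11000011, S = E(K, T) = 0b00001010; 0b01010000 ⊕ 0b00001010 = 0b01011010.
P[2]: T = 0b11000100, S = E(K, T) = 0b00000111; 0b01100110 ⊕ 0b00000111 = 0b01100001.
P[3]: T = 0b11000101, S = E(K, T) = 0b00001000; 0b00001111 ⊕ 0b00001000 = 0b00000111.
P[4]: T = 0b11000110, S = E(K, T) = 0b00000101; 0b10100111 ⊕ 0b00000101 = 0b10100010.
Blocks that differ from the original plaintext: P[4].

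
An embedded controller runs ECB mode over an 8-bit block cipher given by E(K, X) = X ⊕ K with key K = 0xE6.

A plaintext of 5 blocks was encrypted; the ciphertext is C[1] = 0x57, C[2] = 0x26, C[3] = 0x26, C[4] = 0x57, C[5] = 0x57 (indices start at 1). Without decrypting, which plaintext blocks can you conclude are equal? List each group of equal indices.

P[1] = P[4] = P[5]; P[2] = P[3]

ECB encrypts each block independently with the same key, so equal ciphertext blocks imply equal plaintext blocks.
C[1] = C[4] = C[5] = 0x57, so P[1] = P[4] = P[5].
C[2] = C[3] = 0x26, so P[2] = P[3].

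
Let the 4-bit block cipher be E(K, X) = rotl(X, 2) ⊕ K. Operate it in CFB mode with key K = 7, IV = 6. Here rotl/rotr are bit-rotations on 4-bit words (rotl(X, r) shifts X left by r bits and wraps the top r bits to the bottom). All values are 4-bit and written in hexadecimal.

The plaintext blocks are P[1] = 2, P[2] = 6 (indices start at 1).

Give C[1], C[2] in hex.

CFB encryption: C_i = P_i ⊕ E(K, C_{i−1}), with C_{0} = IV.
C[1]: E(K, 6) = E; 2 ⊕ E = C.
C[2]: E(K, C) = 4; 6 ⊕ 4 = 2.

C[1] = C, C[2] = 2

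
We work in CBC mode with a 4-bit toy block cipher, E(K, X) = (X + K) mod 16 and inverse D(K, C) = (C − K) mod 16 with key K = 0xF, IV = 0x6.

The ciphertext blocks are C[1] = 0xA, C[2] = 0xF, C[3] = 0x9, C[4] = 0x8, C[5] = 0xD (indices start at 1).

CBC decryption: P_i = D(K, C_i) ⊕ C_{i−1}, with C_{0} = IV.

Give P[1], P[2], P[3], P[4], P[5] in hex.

P[1]: D(K, 0xA) = 0xB; 0xB ⊕ 0x6 = 0xD.
P[2]: D(K, 0xF) = 0x0; 0x0 ⊕ 0xA = 0xA.
P[3]: D(K, 0x9) = 0xA; 0xA ⊕ 0xF = 0x5.
P[4]: D(K, 0x8) = 0x9; 0x9 ⊕ 0x9 = 0x0.
P[5]: D(K, 0xD) = 0xE; 0xE ⊕ 0x8 = 0x6.

P[1] = 0xD, P[2] = 0xA, P[3] = 0x5, P[4] = 0x0, P[5] = 0x6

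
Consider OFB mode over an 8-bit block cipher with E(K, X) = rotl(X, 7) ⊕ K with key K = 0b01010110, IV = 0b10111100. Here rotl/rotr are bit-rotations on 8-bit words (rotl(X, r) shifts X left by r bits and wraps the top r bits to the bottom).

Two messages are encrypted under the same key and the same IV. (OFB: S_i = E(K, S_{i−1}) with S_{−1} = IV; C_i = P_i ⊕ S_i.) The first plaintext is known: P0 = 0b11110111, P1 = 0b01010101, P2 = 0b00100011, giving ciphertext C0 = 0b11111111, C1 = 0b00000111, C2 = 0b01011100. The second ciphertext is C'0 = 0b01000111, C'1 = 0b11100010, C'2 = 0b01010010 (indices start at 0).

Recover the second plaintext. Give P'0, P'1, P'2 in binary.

P'0 = 0b01001111, P'1 = 0b10110000, P'2 = 0b00101101

In OFB with a reused IV, both messages share the same keystream S_i, so C_i ⊕ C'_i = P_i ⊕ P'_i and thus P'_i = P_i ⊕ C_i ⊕ C'_i.
P'0: 0b11110111 ⊕ 0b11111111 ⊕ 0b01000111 = 0b01001111.
P'1: 0b01010101 ⊕ 0b00000111 ⊕ 0b11100010 = 0b10110000.
P'2: 0b00100011 ⊕ 0b01011100 ⊕ 0b01010010 = 0b00101101.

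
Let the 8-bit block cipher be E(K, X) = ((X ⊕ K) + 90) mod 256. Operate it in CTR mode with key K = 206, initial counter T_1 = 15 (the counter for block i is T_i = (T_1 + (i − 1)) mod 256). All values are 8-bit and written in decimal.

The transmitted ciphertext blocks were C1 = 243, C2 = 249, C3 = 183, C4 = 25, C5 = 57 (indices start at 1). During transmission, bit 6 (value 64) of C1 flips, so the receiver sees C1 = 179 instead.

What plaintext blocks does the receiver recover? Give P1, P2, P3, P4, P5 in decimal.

CTR decryption: S_i = E(K, T_i) where T_i is the counter for block i; P_i = C_i ⊕ S_i.
Only C1 changed, to 179. In CTR, a change in C_i flips the same bit in P_i only; the keystream is unaffected. Decrypting the received ciphertext:
P1: T = 15, S = E(K, T) = 27; 179 ⊕ 27 = 168.
P2: T = 16, S = E(K, T) = 56; 249 ⊕ 56 = 193.
P3: T = 17, S = E(K, T) = 57; 183 ⊕ 57 = 142.
P4: T = 18, S = E(K, T) = 54; 25 ⊕ 54 = 47.
P5: T = 19, S = E(K, T) = 55; 57 ⊕ 55 = 14.
Blocks that differ from the original plaintext: P1.

P1 = 168, P2 = 193, P3 = 142, P4 = 47, P5 = 14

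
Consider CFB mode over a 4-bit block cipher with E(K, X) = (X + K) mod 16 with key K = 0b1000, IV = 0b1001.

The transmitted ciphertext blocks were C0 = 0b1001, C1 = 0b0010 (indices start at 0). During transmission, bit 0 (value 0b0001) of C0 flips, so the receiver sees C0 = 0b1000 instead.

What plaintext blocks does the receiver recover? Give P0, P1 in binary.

P0 = 0b1001, P1 = 0b0010

CFB decryption: P_i = C_i ⊕ E(K, C_{i−1}), with C_{−1} = IV.
Only C0 changed, to 0b1000. In CFB, a change in C_i flips the same bit in P_i and garbles P_{i+1}. Decrypting the received ciphertext:
P0: E(K, 0b1001) = 0b0001; 0b1000 ⊕ 0b0001 = 0b1001.
P1: E(K, 0b1000) = 0b0000; 0b0010 ⊕ 0b0000 = 0b0010.
Blocks that differ from the original plaintext: P0, P1.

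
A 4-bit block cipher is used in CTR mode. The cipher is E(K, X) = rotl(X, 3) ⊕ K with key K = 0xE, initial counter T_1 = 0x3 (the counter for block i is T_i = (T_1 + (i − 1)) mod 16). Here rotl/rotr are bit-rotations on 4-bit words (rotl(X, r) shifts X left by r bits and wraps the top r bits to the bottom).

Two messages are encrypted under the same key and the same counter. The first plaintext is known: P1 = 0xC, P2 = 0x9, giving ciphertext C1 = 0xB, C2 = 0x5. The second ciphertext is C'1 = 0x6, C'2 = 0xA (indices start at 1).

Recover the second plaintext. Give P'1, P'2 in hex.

In CTR with a reused counter, both messages share the same keystream S_i, so C_i ⊕ C'_i = P_i ⊕ P'_i and thus P'_i = P_i ⊕ C_i ⊕ C'_i.
P'1: 0xC ⊕ 0xB ⊕ 0x6 = 0x1.
P'2: 0x9 ⊕ 0x5 ⊕ 0xA = 0x6.

P'1 = 0x1, P'2 = 0x6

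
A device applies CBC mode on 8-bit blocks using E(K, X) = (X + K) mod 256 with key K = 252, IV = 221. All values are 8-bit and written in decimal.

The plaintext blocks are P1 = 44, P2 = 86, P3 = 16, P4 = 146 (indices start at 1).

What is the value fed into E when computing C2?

187

CBC encryption: C_i = E(K, P_i ⊕ C_{i−1}), with C_{0} = IV.
C1: P1 ⊕ 221 = 241; E(K, 241) = 237.
C2: P2 ⊕ 237 = 187; E(K, 187) = 183.
So the input to E for block 2 is 187.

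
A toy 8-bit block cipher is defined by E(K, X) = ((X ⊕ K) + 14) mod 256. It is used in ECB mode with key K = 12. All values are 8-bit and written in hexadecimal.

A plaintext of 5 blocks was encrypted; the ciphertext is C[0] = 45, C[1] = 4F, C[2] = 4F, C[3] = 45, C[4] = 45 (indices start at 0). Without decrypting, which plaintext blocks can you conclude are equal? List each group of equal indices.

P[0] = P[3] = P[4]; P[1] = P[2]

ECB encrypts each block independently with the same key, so equal ciphertext blocks imply equal plaintext blocks.
C[0] = C[3] = C[4] = 45, so P[0] = P[3] = P[4].
C[1] = C[2] = 4F, so P[1] = P[2].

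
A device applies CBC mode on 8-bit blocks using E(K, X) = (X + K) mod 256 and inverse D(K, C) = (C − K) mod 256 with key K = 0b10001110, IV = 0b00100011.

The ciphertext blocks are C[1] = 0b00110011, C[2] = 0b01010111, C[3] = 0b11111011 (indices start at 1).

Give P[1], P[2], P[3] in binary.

CBC decryption: P_i = D(K, C_i) ⊕ C_{i−1}, with C_{0} = IV.
P[1]: D(K, 0b00110011) = 0b10100101; 0b10100101 ⊕ 0b00100011 = 0b10000110.
P[2]: D(K, 0b01010111) = 0b11001001; 0b11001001 ⊕ 0b00110011 = 0b11111010.
P[3]: D(K, 0b11111011) = 0b01101101; 0b01101101 ⊕ 0b01010111 = 0b00111010.

P[1] = 0b10000110, P[2] = 0b11111010, P[3] = 0b00111010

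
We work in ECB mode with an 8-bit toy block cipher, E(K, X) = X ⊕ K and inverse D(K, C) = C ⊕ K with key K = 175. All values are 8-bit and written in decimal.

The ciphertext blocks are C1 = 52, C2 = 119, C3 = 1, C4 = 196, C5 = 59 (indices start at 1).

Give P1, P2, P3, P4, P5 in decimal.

P1 = 155, P2 = 216, P3 = 174, P4 = 107, P5 = 148

ECB decryption: P_i = D(K, C_i).
P1: D(K, 52) = 155.
P2: D(K, 119) = 216.
P3: D(K, 1) = 174.
P4: D(K, 196) = 107.
P5: D(K, 59) = 148.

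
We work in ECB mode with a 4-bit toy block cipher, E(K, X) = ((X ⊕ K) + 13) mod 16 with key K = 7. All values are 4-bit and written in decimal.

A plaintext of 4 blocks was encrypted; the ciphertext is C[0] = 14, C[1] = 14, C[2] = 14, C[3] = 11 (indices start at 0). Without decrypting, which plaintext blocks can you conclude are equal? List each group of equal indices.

ECB encrypts each block independently with the same key, so equal ciphertext blocks imply equal plaintext blocks.
C[0] = C[1] = C[2] = 14, so P[0] = P[1] = P[2].

P[0] = P[1] = P[2]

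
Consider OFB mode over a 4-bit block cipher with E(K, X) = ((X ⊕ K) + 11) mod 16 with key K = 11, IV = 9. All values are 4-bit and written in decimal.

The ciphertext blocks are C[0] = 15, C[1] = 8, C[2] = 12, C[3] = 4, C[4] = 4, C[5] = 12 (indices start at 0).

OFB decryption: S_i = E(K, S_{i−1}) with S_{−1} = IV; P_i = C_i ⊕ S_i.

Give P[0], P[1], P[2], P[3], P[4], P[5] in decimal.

P[0]: S = E(K, 9) = 13; 15 ⊕ 13 = 2.
P[1]: S = E(K, 13) = 1; 8 ⊕ 1 = 9.
P[2]: S = E(K, 1) = 5; 12 ⊕ 5 = 9.
P[3]: S = E(K, 5) = 9; 4 ⊕ 9 = 13.
P[4]: S = E(K, 9) = 13; 4 ⊕ 13 = 9.
P[5]: S = E(K, 13) = 1; 12 ⊕ 1 = 13.

P[0] = 2, P[1] = 9, P[2] = 9, P[3] = 13, P[4] = 9, P[5] = 13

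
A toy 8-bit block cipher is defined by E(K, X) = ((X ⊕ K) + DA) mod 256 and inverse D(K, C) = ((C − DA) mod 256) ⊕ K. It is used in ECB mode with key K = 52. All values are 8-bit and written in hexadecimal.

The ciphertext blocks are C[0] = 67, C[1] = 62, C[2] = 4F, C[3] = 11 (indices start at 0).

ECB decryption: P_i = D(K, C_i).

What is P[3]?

P[3] = 65

P[3]: D(K, 11) = 65.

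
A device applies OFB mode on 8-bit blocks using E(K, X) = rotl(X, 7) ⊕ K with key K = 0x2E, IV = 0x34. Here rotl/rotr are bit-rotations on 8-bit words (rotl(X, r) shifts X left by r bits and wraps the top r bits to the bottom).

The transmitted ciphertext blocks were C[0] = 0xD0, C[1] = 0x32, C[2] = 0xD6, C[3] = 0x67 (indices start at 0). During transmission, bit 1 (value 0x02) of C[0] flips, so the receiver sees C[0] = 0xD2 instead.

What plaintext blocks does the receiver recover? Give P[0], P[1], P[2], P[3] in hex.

P[0] = 0xE6, P[1] = 0x06, P[2] = 0xE2, P[3] = 0x53

OFB decryption: S_i = E(K, S_{i−1}) with S_{−1} = IV; P_i = C_i ⊕ S_i.
Only C[0] changed, to 0xD2. In OFB, a change in C_i flips the same bit in P_i only; the keystream is unaffected. Decrypting the received ciphertext:
P[0]: S = E(K, 0x34) = 0x34; 0xD2 ⊕ 0x34 = 0xE6.
P[1]: S = E(K, 0x34) = 0x34; 0x32 ⊕ 0x34 = 0x06.
P[2]: S = E(K, 0x34) = 0x34; 0xD6 ⊕ 0x34 = 0xE2.
P[3]: S = E(K, 0x34) = 0x34; 0x67 ⊕ 0x34 = 0x53.
Blocks that differ from the original plaintext: P[0].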